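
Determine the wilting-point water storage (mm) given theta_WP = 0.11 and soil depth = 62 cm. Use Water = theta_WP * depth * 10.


Step 1: Water (mm) = theta_WP * depth * 10
Step 2: Water = 0.11 * 62 * 10
Step 3: Water = 68.2 mm

68.2


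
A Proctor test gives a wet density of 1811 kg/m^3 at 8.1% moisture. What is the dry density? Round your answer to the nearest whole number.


Step 1: Dry density = wet density / (1 + w/100)
Step 2: Dry density = 1811 / (1 + 8.1/100)
Step 3: Dry density = 1811 / 1.081
Step 4: Dry density = 1675 kg/m^3

1675


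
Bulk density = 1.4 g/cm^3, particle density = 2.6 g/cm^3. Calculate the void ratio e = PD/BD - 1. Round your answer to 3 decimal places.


Step 1: e = PD / BD - 1
Step 2: e = 2.6 / 1.4 - 1
Step 3: e = 1.85714 - 1
Step 4: e = 0.857

0.857


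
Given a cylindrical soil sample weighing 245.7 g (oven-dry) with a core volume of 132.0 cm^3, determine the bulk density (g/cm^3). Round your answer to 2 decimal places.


Step 1: Identify the formula: BD = dry mass / volume
Step 2: Substitute values: BD = 245.7 / 132.0
Step 3: BD = 1.86 g/cm^3

1.86


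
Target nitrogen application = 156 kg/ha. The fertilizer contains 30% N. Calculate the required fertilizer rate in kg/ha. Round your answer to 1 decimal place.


Step 1: Fertilizer rate = target N / (N content / 100)
Step 2: Rate = 156 / (30 / 100)
Step 3: Rate = 156 / 0.3
Step 4: Rate = 520.0 kg/ha

520.0


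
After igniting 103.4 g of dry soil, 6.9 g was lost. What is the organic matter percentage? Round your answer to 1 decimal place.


Step 1: OM% = 100 * LOI / sample mass
Step 2: OM = 100 * 6.9 / 103.4
Step 3: OM = 6.7%

6.7


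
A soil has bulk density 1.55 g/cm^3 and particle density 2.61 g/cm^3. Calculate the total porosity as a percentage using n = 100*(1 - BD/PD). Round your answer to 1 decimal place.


Step 1: Formula: n = 100 * (1 - BD / PD)
Step 2: n = 100 * (1 - 1.55 / 2.61)
Step 3: n = 100 * (1 - 0.59387)
Step 4: n = 40.6%

40.6


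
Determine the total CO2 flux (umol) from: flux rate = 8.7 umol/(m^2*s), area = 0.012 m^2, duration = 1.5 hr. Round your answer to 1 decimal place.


Step 1: Convert time to seconds: 1.5 hr * 3600 = 5400.0 s
Step 2: Total = flux * area * time_s
Step 3: Total = 8.7 * 0.012 * 5400.0
Step 4: Total = 563.8 umol

563.8


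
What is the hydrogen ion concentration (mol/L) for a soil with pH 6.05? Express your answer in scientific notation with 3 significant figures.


Step 1: [H+] = 10^(-pH)
Step 2: [H+] = 10^(-6.05)
Step 3: [H+] = 8.91e-07 mol/L

8.91e-07


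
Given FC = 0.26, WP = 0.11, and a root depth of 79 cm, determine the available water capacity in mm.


Step 1: Available water = (FC - WP) * depth * 10
Step 2: AW = (0.26 - 0.11) * 79 * 10
Step 3: AW = 0.15 * 79 * 10
Step 4: AW = 118.5 mm

118.5


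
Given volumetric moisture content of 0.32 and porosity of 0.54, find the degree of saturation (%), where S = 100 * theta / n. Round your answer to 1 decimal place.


Step 1: S = 100 * theta_v / n
Step 2: S = 100 * 0.32 / 0.54
Step 3: S = 59.3%

59.3


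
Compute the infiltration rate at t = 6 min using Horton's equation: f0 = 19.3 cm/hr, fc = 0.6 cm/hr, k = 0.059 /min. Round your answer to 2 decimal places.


Step 1: f = fc + (f0 - fc) * exp(-k * t)
Step 2: exp(-0.059 * 6) = 0.701875
Step 3: f = 0.6 + (19.3 - 0.6) * 0.701875
Step 4: f = 0.6 + 18.7 * 0.701875
Step 5: f = 13.73 cm/hr

13.73


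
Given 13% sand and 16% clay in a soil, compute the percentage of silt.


Step 1: sand + silt + clay = 100%
Step 2: silt = 100 - sand - clay
Step 3: silt = 100 - 13 - 16
Step 4: silt = 71%

71


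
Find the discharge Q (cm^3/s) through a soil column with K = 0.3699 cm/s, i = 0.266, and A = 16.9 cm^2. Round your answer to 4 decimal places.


Step 1: Apply Darcy's law: Q = K * i * A
Step 2: Q = 0.3699 * 0.266 * 16.9
Step 3: Q = 1.6628 cm^3/s

1.6628


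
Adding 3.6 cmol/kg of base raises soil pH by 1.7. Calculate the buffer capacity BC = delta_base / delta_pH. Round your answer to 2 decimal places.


Step 1: BC = change in base / change in pH
Step 2: BC = 3.6 / 1.7
Step 3: BC = 2.12 cmol/(kg*pH unit)

2.12


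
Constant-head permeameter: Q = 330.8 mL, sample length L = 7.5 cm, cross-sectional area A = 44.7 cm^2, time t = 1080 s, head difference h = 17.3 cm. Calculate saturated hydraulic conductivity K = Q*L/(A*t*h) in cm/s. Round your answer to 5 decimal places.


Step 1: K = Q * L / (A * t * h)
Step 2: Numerator = 330.8 * 7.5 = 2481.0
Step 3: Denominator = 44.7 * 1080 * 17.3 = 835174.8
Step 4: K = 2481.0 / 835174.8 = 0.00297 cm/s

0.00297


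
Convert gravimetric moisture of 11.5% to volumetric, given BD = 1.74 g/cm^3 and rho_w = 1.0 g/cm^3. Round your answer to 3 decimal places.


Step 1: theta = (w / 100) * BD / rho_w
Step 2: theta = (11.5 / 100) * 1.74 / 1.0
Step 3: theta = 0.115 * 1.74
Step 4: theta = 0.2

0.2


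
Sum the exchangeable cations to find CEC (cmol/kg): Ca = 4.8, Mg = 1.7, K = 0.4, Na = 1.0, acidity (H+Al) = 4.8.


Step 1: CEC = Ca + Mg + K + Na + (H+Al)
Step 2: CEC = 4.8 + 1.7 + 0.4 + 1.0 + 4.8
Step 3: CEC = 12.7 cmol/kg

12.7


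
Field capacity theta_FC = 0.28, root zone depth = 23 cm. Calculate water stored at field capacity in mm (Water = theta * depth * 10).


Step 1: Water (mm) = theta_FC * depth (cm) * 10
Step 2: Water = 0.28 * 23 * 10
Step 3: Water = 64.4 mm

64.4


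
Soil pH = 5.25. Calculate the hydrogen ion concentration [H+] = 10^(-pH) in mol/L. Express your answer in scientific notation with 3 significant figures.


Step 1: [H+] = 10^(-pH)
Step 2: [H+] = 10^(-5.25)
Step 3: [H+] = 5.62e-06 mol/L

5.62e-06


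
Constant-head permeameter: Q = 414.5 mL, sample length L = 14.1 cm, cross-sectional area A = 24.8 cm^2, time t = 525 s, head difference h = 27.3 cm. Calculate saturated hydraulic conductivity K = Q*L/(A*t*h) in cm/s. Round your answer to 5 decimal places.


Step 1: K = Q * L / (A * t * h)
Step 2: Numerator = 414.5 * 14.1 = 5844.45
Step 3: Denominator = 24.8 * 525 * 27.3 = 355446.0
Step 4: K = 5844.45 / 355446.0 = 0.01644 cm/s

0.01644


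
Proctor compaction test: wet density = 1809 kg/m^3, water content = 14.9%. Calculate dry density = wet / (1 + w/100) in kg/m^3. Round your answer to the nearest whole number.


Step 1: Dry density = wet density / (1 + w/100)
Step 2: Dry density = 1809 / (1 + 14.9/100)
Step 3: Dry density = 1809 / 1.149
Step 4: Dry density = 1574 kg/m^3

1574


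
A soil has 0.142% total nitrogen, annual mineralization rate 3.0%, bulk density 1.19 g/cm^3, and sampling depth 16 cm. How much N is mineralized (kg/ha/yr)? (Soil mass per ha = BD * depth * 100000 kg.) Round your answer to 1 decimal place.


Step 1: Soil mass per ha = BD * depth * 100000 = 1.19 * 16 * 100000 = 1904000 kg
Step 2: Total N pool = soil mass * N%/100 = 1904000 * 0.142/100 = 2703.68 kg/ha
Step 3: N mineralized = N pool * rate%/100 = 2703.68 * 3.0/100 = 81.1 kg/ha/yr

81.1


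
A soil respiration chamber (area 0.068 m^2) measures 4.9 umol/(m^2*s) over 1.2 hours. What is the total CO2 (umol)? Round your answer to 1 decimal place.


Step 1: Convert time to seconds: 1.2 hr * 3600 = 4320.0 s
Step 2: Total = flux * area * time_s
Step 3: Total = 4.9 * 0.068 * 4320.0
Step 4: Total = 1439.4 umol

1439.4


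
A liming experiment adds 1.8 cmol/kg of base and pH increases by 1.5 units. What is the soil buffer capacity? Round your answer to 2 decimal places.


Step 1: BC = change in base / change in pH
Step 2: BC = 1.8 / 1.5
Step 3: BC = 1.2 cmol/(kg*pH unit)

1.2


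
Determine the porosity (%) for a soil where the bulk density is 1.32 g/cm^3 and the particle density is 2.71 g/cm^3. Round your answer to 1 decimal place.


Step 1: Formula: n = 100 * (1 - BD / PD)
Step 2: n = 100 * (1 - 1.32 / 2.71)
Step 3: n = 100 * (1 - 0.48708)
Step 4: n = 51.3%

51.3


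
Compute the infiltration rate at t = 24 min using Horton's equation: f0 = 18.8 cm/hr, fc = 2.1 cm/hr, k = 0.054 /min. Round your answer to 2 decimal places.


Step 1: f = fc + (f0 - fc) * exp(-k * t)
Step 2: exp(-0.054 * 24) = 0.273624
Step 3: f = 2.1 + (18.8 - 2.1) * 0.273624
Step 4: f = 2.1 + 16.7 * 0.273624
Step 5: f = 6.67 cm/hr

6.67


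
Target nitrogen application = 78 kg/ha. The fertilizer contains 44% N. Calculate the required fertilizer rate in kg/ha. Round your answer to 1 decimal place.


Step 1: Fertilizer rate = target N / (N content / 100)
Step 2: Rate = 78 / (44 / 100)
Step 3: Rate = 78 / 0.44
Step 4: Rate = 177.3 kg/ha

177.3


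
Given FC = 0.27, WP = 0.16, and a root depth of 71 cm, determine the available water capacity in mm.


Step 1: Available water = (FC - WP) * depth * 10
Step 2: AW = (0.27 - 0.16) * 71 * 10
Step 3: AW = 0.11 * 71 * 10
Step 4: AW = 78.1 mm

78.1


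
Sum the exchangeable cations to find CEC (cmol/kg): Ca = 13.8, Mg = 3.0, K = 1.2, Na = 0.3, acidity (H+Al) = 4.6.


Step 1: CEC = Ca + Mg + K + Na + (H+Al)
Step 2: CEC = 13.8 + 3.0 + 1.2 + 0.3 + 4.6
Step 3: CEC = 22.9 cmol/kg

22.9


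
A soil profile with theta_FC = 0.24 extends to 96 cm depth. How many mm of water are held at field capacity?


Step 1: Water (mm) = theta_FC * depth (cm) * 10
Step 2: Water = 0.24 * 96 * 10
Step 3: Water = 230.4 mm

230.4


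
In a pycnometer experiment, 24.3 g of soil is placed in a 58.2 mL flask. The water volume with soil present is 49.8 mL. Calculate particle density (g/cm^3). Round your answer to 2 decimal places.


Step 1: Volume of solids = flask volume - water volume with soil
Step 2: V_solids = 58.2 - 49.8 = 8.4 mL
Step 3: Particle density = mass / V_solids = 24.3 / 8.4 = 2.89 g/cm^3

2.89


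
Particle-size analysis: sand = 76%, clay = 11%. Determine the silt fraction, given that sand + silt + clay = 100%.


Step 1: sand + silt + clay = 100%
Step 2: silt = 100 - sand - clay
Step 3: silt = 100 - 76 - 11
Step 4: silt = 13%

13


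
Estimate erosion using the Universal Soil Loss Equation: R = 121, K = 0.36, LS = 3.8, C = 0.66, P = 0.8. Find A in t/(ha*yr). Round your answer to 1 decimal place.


Step 1: A = R * K * LS * C * P
Step 2: R * K = 121 * 0.36 = 43.56
Step 3: (R*K) * LS = 43.56 * 3.8 = 165.528
Step 4: * C * P = 165.528 * 0.66 * 0.8 = 87.4
Step 5: A = 87.4 t/(ha*yr)

87.4


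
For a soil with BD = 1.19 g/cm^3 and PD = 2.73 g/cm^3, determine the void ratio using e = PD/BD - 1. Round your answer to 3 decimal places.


Step 1: e = PD / BD - 1
Step 2: e = 2.73 / 1.19 - 1
Step 3: e = 2.29412 - 1
Step 4: e = 1.294

1.294


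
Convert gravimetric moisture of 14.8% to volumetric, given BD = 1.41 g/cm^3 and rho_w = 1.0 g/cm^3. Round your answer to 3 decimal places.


Step 1: theta = (w / 100) * BD / rho_w
Step 2: theta = (14.8 / 100) * 1.41 / 1.0
Step 3: theta = 0.148 * 1.41
Step 4: theta = 0.209

0.209


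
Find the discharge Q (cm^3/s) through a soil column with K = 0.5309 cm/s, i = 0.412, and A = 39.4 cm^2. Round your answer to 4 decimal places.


Step 1: Apply Darcy's law: Q = K * i * A
Step 2: Q = 0.5309 * 0.412 * 39.4
Step 3: Q = 8.618 cm^3/s

8.618


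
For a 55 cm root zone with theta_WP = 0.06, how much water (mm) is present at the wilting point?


Step 1: Water (mm) = theta_WP * depth * 10
Step 2: Water = 0.06 * 55 * 10
Step 3: Water = 33.0 mm

33.0


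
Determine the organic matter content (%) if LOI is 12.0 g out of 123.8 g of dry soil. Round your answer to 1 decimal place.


Step 1: OM% = 100 * LOI / sample mass
Step 2: OM = 100 * 12.0 / 123.8
Step 3: OM = 9.7%

9.7


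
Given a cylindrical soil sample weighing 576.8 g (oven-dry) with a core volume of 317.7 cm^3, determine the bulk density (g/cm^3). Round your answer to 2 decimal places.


Step 1: Identify the formula: BD = dry mass / volume
Step 2: Substitute values: BD = 576.8 / 317.7
Step 3: BD = 1.82 g/cm^3

1.82


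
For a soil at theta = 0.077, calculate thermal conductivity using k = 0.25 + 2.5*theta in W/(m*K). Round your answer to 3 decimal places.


Step 1: k = 0.25 + 2.5 * theta
Step 2: k = 0.25 + 2.5 * 0.077
Step 3: k = 0.25 + 0.193
Step 4: k = 0.443 W/(m*K)

0.443


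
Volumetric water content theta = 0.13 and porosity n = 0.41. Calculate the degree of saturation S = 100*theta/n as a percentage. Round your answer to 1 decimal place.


Step 1: S = 100 * theta_v / n
Step 2: S = 100 * 0.13 / 0.41
Step 3: S = 31.7%

31.7


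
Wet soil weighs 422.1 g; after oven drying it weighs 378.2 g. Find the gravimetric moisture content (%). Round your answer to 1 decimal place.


Step 1: Water mass = wet - dry = 422.1 - 378.2 = 43.9 g
Step 2: w = 100 * water mass / dry mass
Step 3: w = 100 * 43.9 / 378.2 = 11.6%

11.6


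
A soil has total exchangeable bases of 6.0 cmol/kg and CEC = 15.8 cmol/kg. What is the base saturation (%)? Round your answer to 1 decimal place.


Step 1: BS = 100 * (sum of bases) / CEC
Step 2: BS = 100 * 6.0 / 15.8
Step 3: BS = 38.0%

38.0


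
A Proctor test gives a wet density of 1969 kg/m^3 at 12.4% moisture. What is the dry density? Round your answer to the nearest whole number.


Step 1: Dry density = wet density / (1 + w/100)
Step 2: Dry density = 1969 / (1 + 12.4/100)
Step 3: Dry density = 1969 / 1.124
Step 4: Dry density = 1752 kg/m^3

1752


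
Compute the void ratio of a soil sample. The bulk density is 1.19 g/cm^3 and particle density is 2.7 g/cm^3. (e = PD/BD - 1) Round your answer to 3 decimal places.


Step 1: e = PD / BD - 1
Step 2: e = 2.7 / 1.19 - 1
Step 3: e = 2.26891 - 1
Step 4: e = 1.269

1.269


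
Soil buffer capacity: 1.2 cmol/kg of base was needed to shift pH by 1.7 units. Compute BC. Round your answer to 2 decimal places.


Step 1: BC = change in base / change in pH
Step 2: BC = 1.2 / 1.7
Step 3: BC = 0.71 cmol/(kg*pH unit)

0.71


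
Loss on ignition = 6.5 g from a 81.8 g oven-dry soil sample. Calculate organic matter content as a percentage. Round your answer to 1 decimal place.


Step 1: OM% = 100 * LOI / sample mass
Step 2: OM = 100 * 6.5 / 81.8
Step 3: OM = 7.9%

7.9


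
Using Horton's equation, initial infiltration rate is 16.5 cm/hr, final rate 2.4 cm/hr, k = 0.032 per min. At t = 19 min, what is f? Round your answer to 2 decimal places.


Step 1: f = fc + (f0 - fc) * exp(-k * t)
Step 2: exp(-0.032 * 19) = 0.544439
Step 3: f = 2.4 + (16.5 - 2.4) * 0.544439
Step 4: f = 2.4 + 14.1 * 0.544439
Step 5: f = 10.08 cm/hr

10.08


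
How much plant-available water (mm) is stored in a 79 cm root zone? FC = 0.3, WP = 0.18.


Step 1: Available water = (FC - WP) * depth * 10
Step 2: AW = (0.3 - 0.18) * 79 * 10
Step 3: AW = 0.12 * 79 * 10
Step 4: AW = 94.8 mm

94.8


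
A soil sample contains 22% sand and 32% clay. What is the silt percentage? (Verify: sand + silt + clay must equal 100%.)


Step 1: sand + silt + clay = 100%
Step 2: silt = 100 - sand - clay
Step 3: silt = 100 - 22 - 32
Step 4: silt = 46%

46


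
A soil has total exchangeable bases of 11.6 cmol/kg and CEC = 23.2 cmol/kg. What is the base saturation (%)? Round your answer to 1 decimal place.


Step 1: BS = 100 * (sum of bases) / CEC
Step 2: BS = 100 * 11.6 / 23.2
Step 3: BS = 50.0%

50.0


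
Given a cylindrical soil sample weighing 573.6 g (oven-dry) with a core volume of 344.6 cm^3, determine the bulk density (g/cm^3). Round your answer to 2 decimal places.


Step 1: Identify the formula: BD = dry mass / volume
Step 2: Substitute values: BD = 573.6 / 344.6
Step 3: BD = 1.66 g/cm^3

1.66


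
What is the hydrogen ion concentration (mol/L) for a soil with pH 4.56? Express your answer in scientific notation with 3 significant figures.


Step 1: [H+] = 10^(-pH)
Step 2: [H+] = 10^(-4.56)
Step 3: [H+] = 2.75e-05 mol/L

2.75e-05


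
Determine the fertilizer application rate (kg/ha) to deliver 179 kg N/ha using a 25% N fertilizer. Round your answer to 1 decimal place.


Step 1: Fertilizer rate = target N / (N content / 100)
Step 2: Rate = 179 / (25 / 100)
Step 3: Rate = 179 / 0.25
Step 4: Rate = 716.0 kg/ha

716.0


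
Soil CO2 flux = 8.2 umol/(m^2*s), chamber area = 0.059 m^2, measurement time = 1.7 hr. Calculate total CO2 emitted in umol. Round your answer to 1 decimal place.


Step 1: Convert time to seconds: 1.7 hr * 3600 = 6120.0 s
Step 2: Total = flux * area * time_s
Step 3: Total = 8.2 * 0.059 * 6120.0
Step 4: Total = 2960.9 umol

2960.9


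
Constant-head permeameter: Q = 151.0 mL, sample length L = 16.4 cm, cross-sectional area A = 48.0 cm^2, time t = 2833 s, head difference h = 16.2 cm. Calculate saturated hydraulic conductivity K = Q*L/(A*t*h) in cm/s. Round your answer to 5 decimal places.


Step 1: K = Q * L / (A * t * h)
Step 2: Numerator = 151.0 * 16.4 = 2476.4
Step 3: Denominator = 48.0 * 2833 * 16.2 = 2202940.8
Step 4: K = 2476.4 / 2202940.8 = 0.00112 cm/s

0.00112


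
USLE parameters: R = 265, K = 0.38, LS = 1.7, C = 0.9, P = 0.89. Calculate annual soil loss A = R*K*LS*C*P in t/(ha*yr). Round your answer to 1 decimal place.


Step 1: A = R * K * LS * C * P
Step 2: R * K = 265 * 0.38 = 100.7
Step 3: (R*K) * LS = 100.7 * 1.7 = 171.19
Step 4: * C * P = 171.19 * 0.9 * 0.89 = 137.1
Step 5: A = 137.1 t/(ha*yr)

137.1


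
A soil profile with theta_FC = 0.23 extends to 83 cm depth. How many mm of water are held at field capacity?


Step 1: Water (mm) = theta_FC * depth (cm) * 10
Step 2: Water = 0.23 * 83 * 10
Step 3: Water = 190.9 mm

190.9


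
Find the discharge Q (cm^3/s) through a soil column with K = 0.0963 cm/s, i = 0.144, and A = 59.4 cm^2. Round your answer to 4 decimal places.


Step 1: Apply Darcy's law: Q = K * i * A
Step 2: Q = 0.0963 * 0.144 * 59.4
Step 3: Q = 0.8237 cm^3/s

0.8237


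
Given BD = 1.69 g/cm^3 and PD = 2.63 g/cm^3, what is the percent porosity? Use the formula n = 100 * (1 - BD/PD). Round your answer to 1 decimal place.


Step 1: Formula: n = 100 * (1 - BD / PD)
Step 2: n = 100 * (1 - 1.69 / 2.63)
Step 3: n = 100 * (1 - 0.64259)
Step 4: n = 35.7%

35.7


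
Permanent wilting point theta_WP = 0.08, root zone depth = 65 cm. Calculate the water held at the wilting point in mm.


Step 1: Water (mm) = theta_WP * depth * 10
Step 2: Water = 0.08 * 65 * 10
Step 3: Water = 52.0 mm

52.0


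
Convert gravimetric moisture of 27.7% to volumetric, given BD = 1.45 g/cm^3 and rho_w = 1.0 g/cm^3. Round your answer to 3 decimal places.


Step 1: theta = (w / 100) * BD / rho_w
Step 2: theta = (27.7 / 100) * 1.45 / 1.0
Step 3: theta = 0.277 * 1.45
Step 4: theta = 0.402

0.402


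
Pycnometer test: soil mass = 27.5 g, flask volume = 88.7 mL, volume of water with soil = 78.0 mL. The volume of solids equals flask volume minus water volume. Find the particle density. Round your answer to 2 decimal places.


Step 1: Volume of solids = flask volume - water volume with soil
Step 2: V_solids = 88.7 - 78.0 = 10.7 mL
Step 3: Particle density = mass / V_solids = 27.5 / 10.7 = 2.57 g/cm^3

2.57


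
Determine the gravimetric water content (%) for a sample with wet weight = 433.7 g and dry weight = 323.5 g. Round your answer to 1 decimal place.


Step 1: Water mass = wet - dry = 433.7 - 323.5 = 110.2 g
Step 2: w = 100 * water mass / dry mass
Step 3: w = 100 * 110.2 / 323.5 = 34.1%

34.1


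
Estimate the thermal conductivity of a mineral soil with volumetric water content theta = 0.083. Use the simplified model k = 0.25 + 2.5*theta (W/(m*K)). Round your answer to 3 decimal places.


Step 1: k = 0.25 + 2.5 * theta
Step 2: k = 0.25 + 2.5 * 0.083
Step 3: k = 0.25 + 0.208
Step 4: k = 0.458 W/(m*K)

0.458


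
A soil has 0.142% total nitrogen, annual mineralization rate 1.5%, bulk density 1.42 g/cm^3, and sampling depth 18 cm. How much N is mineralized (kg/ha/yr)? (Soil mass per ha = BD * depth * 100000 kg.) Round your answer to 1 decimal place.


Step 1: Soil mass per ha = BD * depth * 100000 = 1.42 * 18 * 100000 = 2556000 kg
Step 2: Total N pool = soil mass * N%/100 = 2556000 * 0.142/100 = 3629.52 kg/ha
Step 3: N mineralized = N pool * rate%/100 = 3629.52 * 1.5/100 = 54.4 kg/ha/yr

54.4


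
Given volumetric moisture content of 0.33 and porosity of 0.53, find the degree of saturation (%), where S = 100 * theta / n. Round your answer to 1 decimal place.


Step 1: S = 100 * theta_v / n
Step 2: S = 100 * 0.33 / 0.53
Step 3: S = 62.3%

62.3


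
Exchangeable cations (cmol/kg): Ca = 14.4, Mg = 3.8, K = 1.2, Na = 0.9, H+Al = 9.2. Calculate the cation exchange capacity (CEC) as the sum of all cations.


Step 1: CEC = Ca + Mg + K + Na + (H+Al)
Step 2: CEC = 14.4 + 3.8 + 1.2 + 0.9 + 9.2
Step 3: CEC = 29.5 cmol/kg

29.5


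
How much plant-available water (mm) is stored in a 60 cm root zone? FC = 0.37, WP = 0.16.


Step 1: Available water = (FC - WP) * depth * 10
Step 2: AW = (0.37 - 0.16) * 60 * 10
Step 3: AW = 0.21 * 60 * 10
Step 4: AW = 126.0 mm

126.0


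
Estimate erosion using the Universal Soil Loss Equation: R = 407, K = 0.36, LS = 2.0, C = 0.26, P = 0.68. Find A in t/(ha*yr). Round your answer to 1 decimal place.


Step 1: A = R * K * LS * C * P
Step 2: R * K = 407 * 0.36 = 146.52
Step 3: (R*K) * LS = 146.52 * 2.0 = 293.04
Step 4: * C * P = 293.04 * 0.26 * 0.68 = 51.8
Step 5: A = 51.8 t/(ha*yr)

51.8


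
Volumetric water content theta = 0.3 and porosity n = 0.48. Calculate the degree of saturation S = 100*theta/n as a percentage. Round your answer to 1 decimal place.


Step 1: S = 100 * theta_v / n
Step 2: S = 100 * 0.3 / 0.48
Step 3: S = 62.5%

62.5


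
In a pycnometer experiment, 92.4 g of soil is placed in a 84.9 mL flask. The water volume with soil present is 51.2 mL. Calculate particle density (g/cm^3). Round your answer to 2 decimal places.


Step 1: Volume of solids = flask volume - water volume with soil
Step 2: V_solids = 84.9 - 51.2 = 33.7 mL
Step 3: Particle density = mass / V_solids = 92.4 / 33.7 = 2.74 g/cm^3

2.74


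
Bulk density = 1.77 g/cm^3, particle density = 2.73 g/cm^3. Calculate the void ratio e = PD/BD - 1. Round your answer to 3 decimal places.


Step 1: e = PD / BD - 1
Step 2: e = 2.73 / 1.77 - 1
Step 3: e = 1.54237 - 1
Step 4: e = 0.542

0.542


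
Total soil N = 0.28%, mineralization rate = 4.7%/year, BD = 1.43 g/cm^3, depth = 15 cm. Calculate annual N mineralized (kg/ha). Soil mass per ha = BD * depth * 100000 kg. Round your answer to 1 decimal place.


Step 1: Soil mass per ha = BD * depth * 100000 = 1.43 * 15 * 100000 = 2145000 kg
Step 2: Total N pool = soil mass * N%/100 = 2145000 * 0.28/100 = 6006.0 kg/ha
Step 3: N mineralized = N pool * rate%/100 = 6006.0 * 4.7/100 = 282.3 kg/ha/yr

282.3


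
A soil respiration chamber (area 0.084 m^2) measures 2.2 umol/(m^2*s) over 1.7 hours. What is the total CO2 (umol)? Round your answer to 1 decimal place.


Step 1: Convert time to seconds: 1.7 hr * 3600 = 6120.0 s
Step 2: Total = flux * area * time_s
Step 3: Total = 2.2 * 0.084 * 6120.0
Step 4: Total = 1131.0 umol

1131.0


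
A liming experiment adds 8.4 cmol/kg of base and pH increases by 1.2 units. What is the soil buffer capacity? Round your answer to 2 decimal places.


Step 1: BC = change in base / change in pH
Step 2: BC = 8.4 / 1.2
Step 3: BC = 7.0 cmol/(kg*pH unit)

7.0


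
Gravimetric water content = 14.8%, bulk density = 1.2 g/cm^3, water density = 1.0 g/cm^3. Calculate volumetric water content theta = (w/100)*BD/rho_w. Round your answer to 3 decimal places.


Step 1: theta = (w / 100) * BD / rho_w
Step 2: theta = (14.8 / 100) * 1.2 / 1.0
Step 3: theta = 0.148 * 1.2
Step 4: theta = 0.178

0.178


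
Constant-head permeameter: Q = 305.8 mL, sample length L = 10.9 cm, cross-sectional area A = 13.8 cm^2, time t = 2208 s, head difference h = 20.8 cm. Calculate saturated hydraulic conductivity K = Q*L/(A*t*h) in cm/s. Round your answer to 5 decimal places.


Step 1: K = Q * L / (A * t * h)
Step 2: Numerator = 305.8 * 10.9 = 3333.22
Step 3: Denominator = 13.8 * 2208 * 20.8 = 633784.32
Step 4: K = 3333.22 / 633784.32 = 0.00526 cm/s

0.00526


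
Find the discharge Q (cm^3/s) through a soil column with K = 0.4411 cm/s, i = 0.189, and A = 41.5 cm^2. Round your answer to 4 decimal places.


Step 1: Apply Darcy's law: Q = K * i * A
Step 2: Q = 0.4411 * 0.189 * 41.5
Step 3: Q = 3.4598 cm^3/s

3.4598


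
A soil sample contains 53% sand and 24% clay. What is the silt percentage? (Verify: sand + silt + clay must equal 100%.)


Step 1: sand + silt + clay = 100%
Step 2: silt = 100 - sand - clay
Step 3: silt = 100 - 53 - 24
Step 4: silt = 23%

23


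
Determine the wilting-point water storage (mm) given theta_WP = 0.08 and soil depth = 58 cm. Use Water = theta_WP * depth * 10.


Step 1: Water (mm) = theta_WP * depth * 10
Step 2: Water = 0.08 * 58 * 10
Step 3: Water = 46.4 mm

46.4


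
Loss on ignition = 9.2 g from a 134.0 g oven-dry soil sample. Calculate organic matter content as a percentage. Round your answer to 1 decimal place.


Step 1: OM% = 100 * LOI / sample mass
Step 2: OM = 100 * 9.2 / 134.0
Step 3: OM = 6.9%

6.9


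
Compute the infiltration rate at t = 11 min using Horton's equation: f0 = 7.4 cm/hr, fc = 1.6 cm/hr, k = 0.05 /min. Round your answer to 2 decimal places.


Step 1: f = fc + (f0 - fc) * exp(-k * t)
Step 2: exp(-0.05 * 11) = 0.57695
Step 3: f = 1.6 + (7.4 - 1.6) * 0.57695
Step 4: f = 1.6 + 5.8 * 0.57695
Step 5: f = 4.95 cm/hr

4.95


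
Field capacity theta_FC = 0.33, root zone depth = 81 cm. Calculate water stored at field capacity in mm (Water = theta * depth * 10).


Step 1: Water (mm) = theta_FC * depth (cm) * 10
Step 2: Water = 0.33 * 81 * 10
Step 3: Water = 267.3 mm

267.3


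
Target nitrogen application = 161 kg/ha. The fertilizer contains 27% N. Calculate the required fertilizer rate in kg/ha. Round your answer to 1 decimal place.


Step 1: Fertilizer rate = target N / (N content / 100)
Step 2: Rate = 161 / (27 / 100)
Step 3: Rate = 161 / 0.27
Step 4: Rate = 596.3 kg/ha

596.3


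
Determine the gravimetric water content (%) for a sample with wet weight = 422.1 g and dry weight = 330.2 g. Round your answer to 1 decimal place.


Step 1: Water mass = wet - dry = 422.1 - 330.2 = 91.9 g
Step 2: w = 100 * water mass / dry mass
Step 3: w = 100 * 91.9 / 330.2 = 27.8%

27.8


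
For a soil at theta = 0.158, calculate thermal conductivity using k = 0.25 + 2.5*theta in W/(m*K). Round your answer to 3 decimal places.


Step 1: k = 0.25 + 2.5 * theta
Step 2: k = 0.25 + 2.5 * 0.158
Step 3: k = 0.25 + 0.395
Step 4: k = 0.645 W/(m*K)

0.645


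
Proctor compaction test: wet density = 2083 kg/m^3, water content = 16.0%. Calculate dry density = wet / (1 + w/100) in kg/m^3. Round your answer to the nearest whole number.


Step 1: Dry density = wet density / (1 + w/100)
Step 2: Dry density = 2083 / (1 + 16.0/100)
Step 3: Dry density = 2083 / 1.16
Step 4: Dry density = 1796 kg/m^3

1796


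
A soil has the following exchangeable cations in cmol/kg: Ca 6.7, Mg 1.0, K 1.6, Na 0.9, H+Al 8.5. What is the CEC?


Step 1: CEC = Ca + Mg + K + Na + (H+Al)
Step 2: CEC = 6.7 + 1.0 + 1.6 + 0.9 + 8.5
Step 3: CEC = 18.7 cmol/kg

18.7


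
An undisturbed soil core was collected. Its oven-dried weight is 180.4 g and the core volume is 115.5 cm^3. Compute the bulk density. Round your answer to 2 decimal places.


Step 1: Identify the formula: BD = dry mass / volume
Step 2: Substitute values: BD = 180.4 / 115.5
Step 3: BD = 1.56 g/cm^3

1.56


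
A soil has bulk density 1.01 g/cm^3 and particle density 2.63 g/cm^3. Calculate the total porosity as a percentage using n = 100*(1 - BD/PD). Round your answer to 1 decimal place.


Step 1: Formula: n = 100 * (1 - BD / PD)
Step 2: n = 100 * (1 - 1.01 / 2.63)
Step 3: n = 100 * (1 - 0.38403)
Step 4: n = 61.6%

61.6


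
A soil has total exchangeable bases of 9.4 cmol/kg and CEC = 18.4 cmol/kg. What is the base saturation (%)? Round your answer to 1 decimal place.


Step 1: BS = 100 * (sum of bases) / CEC
Step 2: BS = 100 * 9.4 / 18.4
Step 3: BS = 51.1%

51.1


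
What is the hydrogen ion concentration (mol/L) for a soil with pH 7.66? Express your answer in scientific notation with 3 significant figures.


Step 1: [H+] = 10^(-pH)
Step 2: [H+] = 10^(-7.66)
Step 3: [H+] = 2.19e-08 mol/L

2.19e-08


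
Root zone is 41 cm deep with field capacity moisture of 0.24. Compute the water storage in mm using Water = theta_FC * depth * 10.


Step 1: Water (mm) = theta_FC * depth (cm) * 10
Step 2: Water = 0.24 * 41 * 10
Step 3: Water = 98.4 mm

98.4


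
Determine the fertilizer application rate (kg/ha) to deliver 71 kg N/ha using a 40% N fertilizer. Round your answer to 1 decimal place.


Step 1: Fertilizer rate = target N / (N content / 100)
Step 2: Rate = 71 / (40 / 100)
Step 3: Rate = 71 / 0.4
Step 4: Rate = 177.5 kg/ha

177.5


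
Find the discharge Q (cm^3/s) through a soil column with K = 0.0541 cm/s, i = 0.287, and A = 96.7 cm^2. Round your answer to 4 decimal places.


Step 1: Apply Darcy's law: Q = K * i * A
Step 2: Q = 0.0541 * 0.287 * 96.7
Step 3: Q = 1.5014 cm^3/s

1.5014


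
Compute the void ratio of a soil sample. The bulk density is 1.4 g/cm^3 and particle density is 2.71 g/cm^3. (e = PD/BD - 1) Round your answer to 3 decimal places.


Step 1: e = PD / BD - 1
Step 2: e = 2.71 / 1.4 - 1
Step 3: e = 1.93571 - 1
Step 4: e = 0.936

0.936


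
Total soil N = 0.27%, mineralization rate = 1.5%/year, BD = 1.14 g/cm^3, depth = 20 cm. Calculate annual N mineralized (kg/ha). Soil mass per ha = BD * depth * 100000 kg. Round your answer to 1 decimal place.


Step 1: Soil mass per ha = BD * depth * 100000 = 1.14 * 20 * 100000 = 2280000 kg
Step 2: Total N pool = soil mass * N%/100 = 2280000 * 0.27/100 = 6156.0 kg/ha
Step 3: N mineralized = N pool * rate%/100 = 6156.0 * 1.5/100 = 92.3 kg/ha/yr

92.3


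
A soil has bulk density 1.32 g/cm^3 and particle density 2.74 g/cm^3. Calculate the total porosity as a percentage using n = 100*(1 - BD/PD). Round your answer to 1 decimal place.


Step 1: Formula: n = 100 * (1 - BD / PD)
Step 2: n = 100 * (1 - 1.32 / 2.74)
Step 3: n = 100 * (1 - 0.48175)
Step 4: n = 51.8%

51.8


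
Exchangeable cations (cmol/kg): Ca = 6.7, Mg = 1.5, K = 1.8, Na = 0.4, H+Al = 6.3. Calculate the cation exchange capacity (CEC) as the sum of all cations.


Step 1: CEC = Ca + Mg + K + Na + (H+Al)
Step 2: CEC = 6.7 + 1.5 + 1.8 + 0.4 + 6.3
Step 3: CEC = 16.7 cmol/kg

16.7


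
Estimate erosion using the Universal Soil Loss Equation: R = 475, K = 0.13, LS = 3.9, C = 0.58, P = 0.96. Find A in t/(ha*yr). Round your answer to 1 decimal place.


Step 1: A = R * K * LS * C * P
Step 2: R * K = 475 * 0.13 = 61.75
Step 3: (R*K) * LS = 61.75 * 3.9 = 240.825
Step 4: * C * P = 240.825 * 0.58 * 0.96 = 134.1
Step 5: A = 134.1 t/(ha*yr)

134.1


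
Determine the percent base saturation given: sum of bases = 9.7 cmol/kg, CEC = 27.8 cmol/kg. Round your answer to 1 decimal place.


Step 1: BS = 100 * (sum of bases) / CEC
Step 2: BS = 100 * 9.7 / 27.8
Step 3: BS = 34.9%

34.9


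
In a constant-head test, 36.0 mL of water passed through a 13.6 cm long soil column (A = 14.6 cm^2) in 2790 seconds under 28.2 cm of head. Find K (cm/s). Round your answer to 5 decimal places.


Step 1: K = Q * L / (A * t * h)
Step 2: Numerator = 36.0 * 13.6 = 489.6
Step 3: Denominator = 14.6 * 2790 * 28.2 = 1148698.8
Step 4: K = 489.6 / 1148698.8 = 0.00043 cm/s

0.00043


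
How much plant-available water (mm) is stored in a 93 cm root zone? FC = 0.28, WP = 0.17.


Step 1: Available water = (FC - WP) * depth * 10
Step 2: AW = (0.28 - 0.17) * 93 * 10
Step 3: AW = 0.11 * 93 * 10
Step 4: AW = 102.3 mm

102.3


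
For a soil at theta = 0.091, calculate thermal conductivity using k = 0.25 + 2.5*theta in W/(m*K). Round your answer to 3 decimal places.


Step 1: k = 0.25 + 2.5 * theta
Step 2: k = 0.25 + 2.5 * 0.091
Step 3: k = 0.25 + 0.228
Step 4: k = 0.478 W/(m*K)

0.478


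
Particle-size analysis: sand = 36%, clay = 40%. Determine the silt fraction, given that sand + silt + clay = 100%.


Step 1: sand + silt + clay = 100%
Step 2: silt = 100 - sand - clay
Step 3: silt = 100 - 36 - 40
Step 4: silt = 24%

24


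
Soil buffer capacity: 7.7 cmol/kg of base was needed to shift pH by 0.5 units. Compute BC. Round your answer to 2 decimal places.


Step 1: BC = change in base / change in pH
Step 2: BC = 7.7 / 0.5
Step 3: BC = 15.4 cmol/(kg*pH unit)

15.4


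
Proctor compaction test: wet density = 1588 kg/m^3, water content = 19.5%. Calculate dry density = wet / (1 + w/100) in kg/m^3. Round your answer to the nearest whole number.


Step 1: Dry density = wet density / (1 + w/100)
Step 2: Dry density = 1588 / (1 + 19.5/100)
Step 3: Dry density = 1588 / 1.195
Step 4: Dry density = 1329 kg/m^3

1329


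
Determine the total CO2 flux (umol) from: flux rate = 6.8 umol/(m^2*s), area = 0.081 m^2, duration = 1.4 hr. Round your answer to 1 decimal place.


Step 1: Convert time to seconds: 1.4 hr * 3600 = 5040.0 s
Step 2: Total = flux * area * time_s
Step 3: Total = 6.8 * 0.081 * 5040.0
Step 4: Total = 2776.0 umol

2776.0


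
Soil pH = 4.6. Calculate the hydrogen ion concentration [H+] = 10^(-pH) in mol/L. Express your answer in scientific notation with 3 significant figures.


Step 1: [H+] = 10^(-pH)
Step 2: [H+] = 10^(-4.6)
Step 3: [H+] = 2.51e-05 mol/L

2.51e-05


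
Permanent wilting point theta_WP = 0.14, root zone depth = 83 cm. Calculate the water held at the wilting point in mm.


Step 1: Water (mm) = theta_WP * depth * 10
Step 2: Water = 0.14 * 83 * 10
Step 3: Water = 116.2 mm

116.2


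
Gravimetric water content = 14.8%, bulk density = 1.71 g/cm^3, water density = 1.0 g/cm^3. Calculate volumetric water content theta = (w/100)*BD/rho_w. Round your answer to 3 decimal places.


Step 1: theta = (w / 100) * BD / rho_w
Step 2: theta = (14.8 / 100) * 1.71 / 1.0
Step 3: theta = 0.148 * 1.71
Step 4: theta = 0.253

0.253


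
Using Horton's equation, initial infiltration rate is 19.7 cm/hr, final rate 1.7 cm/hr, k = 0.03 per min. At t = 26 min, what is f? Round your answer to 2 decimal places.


Step 1: f = fc + (f0 - fc) * exp(-k * t)
Step 2: exp(-0.03 * 26) = 0.458406
Step 3: f = 1.7 + (19.7 - 1.7) * 0.458406
Step 4: f = 1.7 + 18.0 * 0.458406
Step 5: f = 9.95 cm/hr

9.95


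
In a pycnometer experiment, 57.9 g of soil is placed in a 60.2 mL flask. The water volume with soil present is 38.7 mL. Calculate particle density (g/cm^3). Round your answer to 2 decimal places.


Step 1: Volume of solids = flask volume - water volume with soil
Step 2: V_solids = 60.2 - 38.7 = 21.5 mL
Step 3: Particle density = mass / V_solids = 57.9 / 21.5 = 2.69 g/cm^3

2.69


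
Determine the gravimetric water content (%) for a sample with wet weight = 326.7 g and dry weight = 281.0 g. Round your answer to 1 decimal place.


Step 1: Water mass = wet - dry = 326.7 - 281.0 = 45.7 g
Step 2: w = 100 * water mass / dry mass
Step 3: w = 100 * 45.7 / 281.0 = 16.3%

16.3


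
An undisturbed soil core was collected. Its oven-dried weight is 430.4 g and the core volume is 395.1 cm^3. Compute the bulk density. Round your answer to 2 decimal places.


Step 1: Identify the formula: BD = dry mass / volume
Step 2: Substitute values: BD = 430.4 / 395.1
Step 3: BD = 1.09 g/cm^3

1.09


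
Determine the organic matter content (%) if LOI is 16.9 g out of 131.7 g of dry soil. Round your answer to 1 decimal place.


Step 1: OM% = 100 * LOI / sample mass
Step 2: OM = 100 * 16.9 / 131.7
Step 3: OM = 12.8%

12.8


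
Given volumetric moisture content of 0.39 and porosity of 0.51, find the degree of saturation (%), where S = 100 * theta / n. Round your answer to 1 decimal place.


Step 1: S = 100 * theta_v / n
Step 2: S = 100 * 0.39 / 0.51
Step 3: S = 76.5%

76.5


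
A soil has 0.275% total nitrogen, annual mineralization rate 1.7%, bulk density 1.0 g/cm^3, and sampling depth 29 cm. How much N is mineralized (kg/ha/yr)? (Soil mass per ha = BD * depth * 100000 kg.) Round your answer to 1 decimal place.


Step 1: Soil mass per ha = BD * depth * 100000 = 1.0 * 29 * 100000 = 2900000 kg
Step 2: Total N pool = soil mass * N%/100 = 2900000 * 0.275/100 = 7975.0 kg/ha
Step 3: N mineralized = N pool * rate%/100 = 7975.0 * 1.7/100 = 135.6 kg/ha/yr

135.6


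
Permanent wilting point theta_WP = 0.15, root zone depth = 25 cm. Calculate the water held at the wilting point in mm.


Step 1: Water (mm) = theta_WP * depth * 10
Step 2: Water = 0.15 * 25 * 10
Step 3: Water = 37.5 mm

37.5


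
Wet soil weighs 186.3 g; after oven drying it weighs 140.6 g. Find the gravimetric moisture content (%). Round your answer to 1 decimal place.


Step 1: Water mass = wet - dry = 186.3 - 140.6 = 45.7 g
Step 2: w = 100 * water mass / dry mass
Step 3: w = 100 * 45.7 / 140.6 = 32.5%

32.5


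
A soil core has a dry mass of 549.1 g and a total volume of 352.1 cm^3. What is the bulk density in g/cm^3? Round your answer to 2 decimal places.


Step 1: Identify the formula: BD = dry mass / volume
Step 2: Substitute values: BD = 549.1 / 352.1
Step 3: BD = 1.56 g/cm^3

1.56


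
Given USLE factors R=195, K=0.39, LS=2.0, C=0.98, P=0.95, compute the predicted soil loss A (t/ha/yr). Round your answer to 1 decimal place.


Step 1: A = R * K * LS * C * P
Step 2: R * K = 195 * 0.39 = 76.05
Step 3: (R*K) * LS = 76.05 * 2.0 = 152.1
Step 4: * C * P = 152.1 * 0.98 * 0.95 = 141.6
Step 5: A = 141.6 t/(ha*yr)

141.6


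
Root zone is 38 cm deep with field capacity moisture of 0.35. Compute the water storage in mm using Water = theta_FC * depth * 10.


Step 1: Water (mm) = theta_FC * depth (cm) * 10
Step 2: Water = 0.35 * 38 * 10
Step 3: Water = 133.0 mm

133.0


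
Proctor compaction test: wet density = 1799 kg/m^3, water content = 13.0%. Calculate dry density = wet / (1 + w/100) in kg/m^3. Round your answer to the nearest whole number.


Step 1: Dry density = wet density / (1 + w/100)
Step 2: Dry density = 1799 / (1 + 13.0/100)
Step 3: Dry density = 1799 / 1.13
Step 4: Dry density = 1592 kg/m^3

1592


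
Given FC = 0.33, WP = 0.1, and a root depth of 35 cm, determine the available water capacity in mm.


Step 1: Available water = (FC - WP) * depth * 10
Step 2: AW = (0.33 - 0.1) * 35 * 10
Step 3: AW = 0.23 * 35 * 10
Step 4: AW = 80.5 mm

80.5


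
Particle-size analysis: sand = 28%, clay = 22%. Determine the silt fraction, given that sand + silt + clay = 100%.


Step 1: sand + silt + clay = 100%
Step 2: silt = 100 - sand - clay
Step 3: silt = 100 - 28 - 22
Step 4: silt = 50%

50


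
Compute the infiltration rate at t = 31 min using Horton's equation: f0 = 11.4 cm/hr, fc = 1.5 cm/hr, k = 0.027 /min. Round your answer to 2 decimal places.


Step 1: f = fc + (f0 - fc) * exp(-k * t)
Step 2: exp(-0.027 * 31) = 0.433008
Step 3: f = 1.5 + (11.4 - 1.5) * 0.433008
Step 4: f = 1.5 + 9.9 * 0.433008
Step 5: f = 5.79 cm/hr

5.79


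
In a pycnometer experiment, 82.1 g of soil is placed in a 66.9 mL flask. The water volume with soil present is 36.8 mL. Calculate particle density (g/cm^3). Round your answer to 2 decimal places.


Step 1: Volume of solids = flask volume - water volume with soil
Step 2: V_solids = 66.9 - 36.8 = 30.1 mL
Step 3: Particle density = mass / V_solids = 82.1 / 30.1 = 2.73 g/cm^3

2.73


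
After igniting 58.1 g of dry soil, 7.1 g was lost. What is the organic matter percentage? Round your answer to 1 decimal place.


Step 1: OM% = 100 * LOI / sample mass
Step 2: OM = 100 * 7.1 / 58.1
Step 3: OM = 12.2%

12.2


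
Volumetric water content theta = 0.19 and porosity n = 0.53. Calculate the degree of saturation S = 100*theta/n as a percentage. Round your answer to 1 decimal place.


Step 1: S = 100 * theta_v / n
Step 2: S = 100 * 0.19 / 0.53
Step 3: S = 35.8%

35.8


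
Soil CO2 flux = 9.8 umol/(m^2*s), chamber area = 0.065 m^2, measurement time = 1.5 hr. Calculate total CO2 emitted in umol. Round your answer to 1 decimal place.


Step 1: Convert time to seconds: 1.5 hr * 3600 = 5400.0 s
Step 2: Total = flux * area * time_s
Step 3: Total = 9.8 * 0.065 * 5400.0
Step 4: Total = 3439.8 umol

3439.8
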